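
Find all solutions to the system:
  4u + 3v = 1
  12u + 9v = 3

Row-reduce:
R1 ← R1 / (4).
R2 ← R2 − 12·R1.
Rank is 1 with 2 unknowns, leaving v free.

infinitely many solutions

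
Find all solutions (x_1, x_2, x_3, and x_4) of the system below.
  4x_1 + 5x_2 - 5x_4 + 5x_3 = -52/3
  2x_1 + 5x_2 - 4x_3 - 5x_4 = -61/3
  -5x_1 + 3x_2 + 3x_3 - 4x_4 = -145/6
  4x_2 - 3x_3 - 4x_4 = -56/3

x_1 = 3/2, x_2 = -2, x_3 = 0, x_4 = 8/3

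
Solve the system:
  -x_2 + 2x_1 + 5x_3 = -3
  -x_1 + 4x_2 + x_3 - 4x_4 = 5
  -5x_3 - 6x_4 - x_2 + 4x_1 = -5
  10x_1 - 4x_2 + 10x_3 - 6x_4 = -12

Row-reduce:
R1 ← R1 / (2).
R2 ← R2 + 1·R1.
R3 ← R3 − 4·R1.
R4 ← R4 − 10·R1.
R2 ← R2 / (7/2).
R1 ← R1 + 1/2·R2.
R3 ← R3 − 1·R2.
R4 ← R4 − 1·R2.
R3 ← R3 / (-16).
R1 ← R1 − 3·R3.
R2 ← R2 − 1·R3.
R4 ← R4 + 16·R3.
Row 4 reduces to 0 = 2, a contradiction. The system is inconsistent.

no solution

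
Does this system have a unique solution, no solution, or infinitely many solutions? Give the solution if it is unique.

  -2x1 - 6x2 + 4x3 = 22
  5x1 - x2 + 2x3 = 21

infinitely many solutions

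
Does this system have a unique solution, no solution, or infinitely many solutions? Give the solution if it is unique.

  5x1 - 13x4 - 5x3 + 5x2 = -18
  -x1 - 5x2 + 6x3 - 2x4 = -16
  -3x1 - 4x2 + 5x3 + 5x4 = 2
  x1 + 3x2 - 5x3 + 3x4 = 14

infinitely many solutions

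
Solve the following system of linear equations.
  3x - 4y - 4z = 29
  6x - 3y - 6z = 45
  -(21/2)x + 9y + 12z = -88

Row-reduce:
R1 ← R1 / (3).
R2 ← R2 − 6·R1.
R3 ← R3 + 21/2·R1.
R2 ← R2 / (5).
R1 ← R1 + 4/3·R2.
R3 ← R3 + 5·R2.
Row 3 reduces to 0 = 1/2, a contradiction. The system is inconsistent.

no solution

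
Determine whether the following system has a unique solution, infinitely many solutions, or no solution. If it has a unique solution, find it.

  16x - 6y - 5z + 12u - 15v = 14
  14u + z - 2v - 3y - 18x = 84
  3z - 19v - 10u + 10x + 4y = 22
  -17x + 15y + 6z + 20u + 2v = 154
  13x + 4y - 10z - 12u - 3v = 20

Row-reduce the augmented matrix:
R1 ← R1 / (16).
R2 ← R2 + 18·R1.
R3 ← R3 − 10·R1.
R4 ← R4 + 17·R1.
R5 ← R5 − 13·R1.
R2 ← R2 / (-39/4).
R1 ← R1 + 3/8·R2.
R3 ← R3 − 31/4·R2.
R4 ← R4 − 69/8·R2.
R5 ← R5 − 71/8·R2.
R3 ← R3 / (191/78).
R1 ← R1 + 7/52·R3.
R2 ← R2 − 37/78·R3.
R4 ← R4 + 177/52·R3.
R5 ← R5 + 1583/156·R3.
R4 ← R4 / (12059/191).
R1 ← R1 + 13/191·R4.
R2 ← R2 + 700/191·R4.
R3 ← R3 − 340/191·R4.
R5 ← R5 − 4077/191·R4.
R5 ← R5 / (-1062650/12059).
R1 ← R1 + 19721/12059·R5.
R2 ← R2 − 35469/12059·R5.
R3 ← R3 + 99229/12059·R5.
R4 ← R4 + 12390/12059·R5.
Reading off the reduced rows gives x = -4, y = 6, z = -6, u = 2, v = -4.

x = -4, y = 6, z = -6, u = 2, v = -4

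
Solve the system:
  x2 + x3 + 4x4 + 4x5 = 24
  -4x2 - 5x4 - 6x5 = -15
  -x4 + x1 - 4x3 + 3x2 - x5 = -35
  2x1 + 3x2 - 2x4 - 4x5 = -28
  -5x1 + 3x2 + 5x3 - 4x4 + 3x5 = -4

x1 = -1, x2 = -4, x3 = 4, x4 = 5, x5 = 1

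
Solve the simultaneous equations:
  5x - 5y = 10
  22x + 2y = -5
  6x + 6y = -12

no solution

Row-reduce:
R1 ← R1 / (5).
R2 ← R2 − 22·R1.
R3 ← R3 − 6·R1.
R2 ← R2 / (24).
R1 ← R1 + 1·R2.
R3 ← R3 − 12·R2.
Row 3 reduces to 0 = 1/2, a contradiction. The system is inconsistent.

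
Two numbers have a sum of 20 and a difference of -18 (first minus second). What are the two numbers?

first number: 1, second number: 19

Let x = first number, y = second number.
  x + y = 20
  x - y = -18
From equation 1: x = 20 − y.
Substitute into equation 2 and solve: y = 19.
Then x = 1.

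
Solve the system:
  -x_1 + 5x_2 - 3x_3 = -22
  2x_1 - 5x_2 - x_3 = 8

Row-reduce:
R1 ← R1 / (-1).
R2 ← R2 − 2·R1.
R2 ← R2 / (5).
R1 ← R1 + 5·R2.
Rank is 2 with 3 unknowns, leaving x_3 free.

infinitely many solutions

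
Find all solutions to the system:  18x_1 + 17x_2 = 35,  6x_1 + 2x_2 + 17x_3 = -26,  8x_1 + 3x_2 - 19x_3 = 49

x_1 = 1, x_2 = 1, x_3 = -2

Row-reduce the augmented matrix:
R1 ← R1 / (18).
R2 ← R2 − 6·R1.
R3 ← R3 − 8·R1.
R2 ← R2 / (-11/3).
R1 ← R1 − 17/18·R2.
R3 ← R3 + 41/9·R2.
R3 ← R3 / (-1324/33).
R1 ← R1 − 289/66·R3.
R2 ← R2 + 51/11·R3.
Reading off the reduced rows gives x_1 = 1, x_2 = 1, x_3 = -2.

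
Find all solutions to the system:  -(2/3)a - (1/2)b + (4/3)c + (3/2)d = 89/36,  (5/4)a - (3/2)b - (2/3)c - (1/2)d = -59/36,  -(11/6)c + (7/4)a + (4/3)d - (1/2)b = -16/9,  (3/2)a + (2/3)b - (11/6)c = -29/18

Row-reduce the augmented matrix:
R1 ← R1 / (-2/3).
R2 ← R2 − 5/4·R1.
R3 ← R3 − 7/4·R1.
R4 ← R4 − 3/2·R1.
R2 ← R2 / (-39/16).
R1 ← R1 − 3/4·R2.
R3 ← R3 + 29/16·R2.
R4 ← R4 + 11/24·R2.
R3 ← R3 / (71/234).
R1 ← R1 + 56/39·R3.
R2 ← R2 + 88/117·R3.
R4 ← R4 − 577/702·R3.
R4 ← R4 / (-8537/1278).
R1 ← R1 − 1084/71·R4.
R2 ← R2 − 1673/213·R4.
R3 ← R3 − 831/71·R4.
Reading off the reduced rows gives a = 4/3, b = 1, c = 7/3, d = 1/2.

a = 4/3, b = 1, c = 7/3, d = 1/2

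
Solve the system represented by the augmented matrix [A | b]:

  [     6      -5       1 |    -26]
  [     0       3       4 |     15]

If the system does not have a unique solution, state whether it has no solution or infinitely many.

Row-reduce:
R1 ← R1 / (6).
R2 ← R2 / (3).
R1 ← R1 + 5/6·R2.
Rank is 2 with 3 unknowns, leaving x_3 free.

infinitely many solutions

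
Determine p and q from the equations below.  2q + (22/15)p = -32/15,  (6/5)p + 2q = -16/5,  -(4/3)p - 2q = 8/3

Row-reduce the augmented matrix:
R1 ← R1 / (22/15).
R2 ← R2 − 6/5·R1.
R3 ← R3 + 4/3·R1.
R2 ← R2 / (4/11).
R1 ← R1 − 15/11·R2.
R3 ← R3 + 2/11·R2.
R3 reduces to 0 = 0, so the extra equation is consistent.
Reading off the reduced rows gives p = 4, q = -4.

p = 4, q = -4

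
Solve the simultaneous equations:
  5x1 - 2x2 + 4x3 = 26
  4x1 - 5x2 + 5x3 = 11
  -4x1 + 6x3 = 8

x1 = 4, x2 = 5, x3 = 4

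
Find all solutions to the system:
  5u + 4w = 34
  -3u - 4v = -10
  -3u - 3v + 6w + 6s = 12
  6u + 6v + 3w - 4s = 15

Row-reduce the augmented matrix:
R1 ← R1 / (5).
R2 ← R2 + 3·R1.
R3 ← R3 + 3·R1.
R4 ← R4 − 6·R1.
R2 ← R2 / (-4).
R3 ← R3 + 3·R2.
R4 ← R4 − 6·R2.
R3 ← R3 / (33/5).
R1 ← R1 − 4/5·R3.
R2 ← R2 + 3/5·R3.
R4 ← R4 − 9/5·R3.
R4 ← R4 / (-62/11).
R1 ← R1 + 8/11·R4.
R2 ← R2 − 6/11·R4.
R3 ← R3 − 10/11·R4.
Reading off the reduced rows gives u = 6, v = -2, w = 1, s = 3.

u = 6, v = -2, w = 1, s = 3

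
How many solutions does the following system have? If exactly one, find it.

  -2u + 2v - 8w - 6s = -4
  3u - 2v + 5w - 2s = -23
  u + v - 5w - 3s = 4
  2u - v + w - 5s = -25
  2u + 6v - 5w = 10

u = 1, v = -2, w = -4, s = 5

Row-reduce the augmented matrix:
R1 ← R1 / (-2).
R2 ← R2 − 3·R1.
R3 ← R3 − 1·R1.
R4 ← R4 − 2·R1.
R5 ← R5 − 2·R1.
R1 ← R1 + 1·R2.
R3 ← R3 − 2·R2.
R4 ← R4 − 1·R2.
R5 ← R5 − 8·R2.
R3 ← R3 / (5).
R1 ← R1 + 3·R3.
R2 ← R2 + 7·R3.
R5 ← R5 − 43·R3.
Swap R4 and R5.
R4 ← R4 / (-278/5).
R1 ← R1 − 8/5·R4.
R2 ← R2 − 57/5·R4.
R3 ← R3 − 16/5·R4.
R5 reduces to 0 = 0, so the extra equation is consistent.
Reading off the reduced rows gives u = 1, v = -2, w = -4, s = 5.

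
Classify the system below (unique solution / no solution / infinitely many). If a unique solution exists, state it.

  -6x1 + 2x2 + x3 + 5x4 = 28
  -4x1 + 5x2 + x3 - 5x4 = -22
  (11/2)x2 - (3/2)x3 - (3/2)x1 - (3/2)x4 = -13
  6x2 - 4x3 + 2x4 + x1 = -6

no solution

Row-reduce:
R1 ← R1 / (-6).
R2 ← R2 + 4·R1.
R3 ← R3 + 3/2·R1.
R4 ← R4 − 1·R1.
R2 ← R2 / (11/3).
R1 ← R1 + 1/3·R2.
R3 ← R3 − 5·R2.
R4 ← R4 − 19/3·R2.
R3 ← R3 / (-97/44).
R1 ← R1 + 3/22·R3.
R2 ← R2 − 1/11·R3.
R4 ← R4 + 97/22·R3.
Row 4 reduces to 0 = -2, a contradiction. The system is inconsistent.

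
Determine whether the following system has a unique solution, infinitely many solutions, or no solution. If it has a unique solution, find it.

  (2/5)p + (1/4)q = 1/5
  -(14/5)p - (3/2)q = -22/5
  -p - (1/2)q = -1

Row-reduce:
R1 ← R1 / (2/5).
R2 ← R2 + 14/5·R1.
R3 ← R3 + 1·R1.
R2 ← R2 / (1/4).
R1 ← R1 − 5/8·R2.
R3 ← R3 − 1/8·R2.
Row 3 reduces to 0 = 1, a contradiction. The system is inconsistent.

no solution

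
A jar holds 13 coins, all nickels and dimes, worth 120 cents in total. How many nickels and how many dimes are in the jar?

nickels: 2, dimes: 11

Let n = nickels, d = dimes.
  n + d = 13
  5n + 10d = 120
Row-reduce the augmented matrix:
R2 ← R2 − 5·R1.
R2 ← R2 / (5).
R1 ← R1 − 1·R2.
Reading off the reduced rows gives n = 2, d = 11.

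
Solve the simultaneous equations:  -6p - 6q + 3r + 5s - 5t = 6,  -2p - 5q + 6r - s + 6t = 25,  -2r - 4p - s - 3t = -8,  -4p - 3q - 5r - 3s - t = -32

Row-reduce:
R1 ← R1 / (-6).
R2 ← R2 + 2·R1.
R3 ← R3 + 4·R1.
R4 ← R4 + 4·R1.
R2 ← R2 / (-3).
R1 ← R1 − 1·R2.
R3 ← R3 − 4·R2.
R4 ← R4 − 1·R2.
R3 ← R3 / (8/3).
R1 ← R1 − 7/6·R3.
R2 ← R2 + 5/3·R3.
R4 ← R4 + 16/3·R3.
R4 ← R4 / (-23).
R1 ← R1 − 83/48·R4.
R2 ← R2 + 97/24·R4.
R3 ← R3 + 71/24·R4.
Rank is 4 with 5 unknowns, leaving t free.

infinitely many solutions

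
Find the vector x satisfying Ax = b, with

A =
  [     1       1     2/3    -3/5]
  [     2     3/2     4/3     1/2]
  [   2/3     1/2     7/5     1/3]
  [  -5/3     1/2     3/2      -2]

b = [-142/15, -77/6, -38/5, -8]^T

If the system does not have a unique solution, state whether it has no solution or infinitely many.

Row-reduce the augmented matrix:
R2 ← R2 − 2·R1.
R3 ← R3 − 2/3·R1.
R4 ← R4 + 5/3·R1.
R2 ← R2 / (-1/2).
R1 ← R1 − 1·R2.
R3 ← R3 + 1/6·R2.
R4 ← R4 − 13/6·R2.
R3 ← R3 / (43/45).
R1 ← R1 − 2/3·R3.
R4 ← R4 − 47/18·R3.
R4 ← R4 / (10091/2580).
R1 ← R1 − 577/215·R4.
R2 ← R2 + 17/5·R4.
R3 ← R3 − 15/86·R4.
Reading off the reduced rows gives x_1 = -3, x_2 = -2, x_3 = -4, x_4 = 3.

x_1 = -3, x_2 = -2, x_3 = -4, x_4 = 3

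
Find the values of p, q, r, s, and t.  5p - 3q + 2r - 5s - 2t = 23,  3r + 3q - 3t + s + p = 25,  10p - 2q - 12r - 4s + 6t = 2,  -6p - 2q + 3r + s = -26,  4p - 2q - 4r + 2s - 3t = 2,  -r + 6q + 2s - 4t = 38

p = 2, q = 5, r = 0, s = -4, t = -4

Row-reduce the augmented matrix:
R1 ← R1 / (5).
R2 ← R2 − 1·R1.
R3 ← R3 − 10·R1.
R4 ← R4 + 6·R1.
R5 ← R5 − 4·R1.
R2 ← R2 / (18/5).
R1 ← R1 + 3/5·R2.
R3 ← R3 − 4·R2.
R4 ← R4 + 28/5·R2.
R5 ← R5 − 2/5·R2.
R6 ← R6 − 6·R2.
R3 ← R3 / (-170/9).
R1 ← R1 − 5/6·R3.
R2 ← R2 − 13/18·R3.
R4 ← R4 − 85/9·R3.
R5 ← R5 + 53/9·R3.
R6 ← R6 + 16/3·R3.
Swap R4 and R5.
R4 ← R4 / (23/5).
R1 ← R1 + 1/2·R4.
R2 ← R2 − 7/10·R4.
R3 ← R3 + 1/5·R4.
R6 ← R6 + 12/5·R4.
Swap R5 and R6.
R5 ← R5 / (-2339/391).
R1 ← R1 + 643/782·R5.
R2 ← R2 − 431/782·R5.
R3 ← R3 + 354/391·R5.
R4 ← R4 + 436/391·R5.
R6 reduces to 0 = 0, so the extra equation is consistent.
Reading off the reduced rows gives p = 2, q = 5, r = 0, s = -4, t = -4.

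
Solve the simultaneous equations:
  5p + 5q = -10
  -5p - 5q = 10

Row-reduce:
R1 ← R1 / (5).
R2 ← R2 + 5·R1.
Rank is 1 with 2 unknowns, leaving q free.

infinitely many solutions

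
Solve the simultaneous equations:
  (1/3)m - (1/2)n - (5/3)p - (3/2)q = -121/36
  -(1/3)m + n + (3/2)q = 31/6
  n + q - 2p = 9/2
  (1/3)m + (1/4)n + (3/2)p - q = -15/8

Row-reduce the augmented matrix:
R1 ← R1 / (1/3).
R2 ← R2 + 1/3·R1.
R4 ← R4 − 1/3·R1.
R2 ← R2 / (1/2).
R1 ← R1 + 3/2·R2.
R3 ← R3 − 1·R2.
R4 ← R4 − 3/4·R2.
R3 ← R3 / (4/3).
R1 ← R1 + 10·R3.
R2 ← R2 + 10/3·R3.
R4 ← R4 − 17/3·R3.
R4 ← R4 / (-15/4).
R1 ← R1 − 3·R4.
R2 ← R2 − 5/2·R4.
R3 ← R3 − 3/4·R4.
Reading off the reduced rows gives m = -2, n = 5/2, p = -1/3, q = 4/3.

m = -2, n = 5/2, p = -1/3, q = 4/3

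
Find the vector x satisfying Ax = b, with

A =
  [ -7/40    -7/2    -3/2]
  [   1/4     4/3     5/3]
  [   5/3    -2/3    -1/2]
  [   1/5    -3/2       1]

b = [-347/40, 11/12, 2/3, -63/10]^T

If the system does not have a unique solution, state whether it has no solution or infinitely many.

no solution

Row-reduce:
R1 ← R1 / (-7/40).
R2 ← R2 − 1/4·R1.
R3 ← R3 − 5/3·R1.
R4 ← R4 − 1/5·R1.
R2 ← R2 / (-11/3).
R1 ← R1 − 20·R2.
R3 ← R3 + 34·R2.
R4 ← R4 + 11/2·R2.
R3 ← R3 / (-1597/154).
R1 ← R1 − 460/77·R3.
R2 ← R2 − 10/77·R3.
Row 4 reduces to 0 = 1, a contradiction. The system is inconsistent.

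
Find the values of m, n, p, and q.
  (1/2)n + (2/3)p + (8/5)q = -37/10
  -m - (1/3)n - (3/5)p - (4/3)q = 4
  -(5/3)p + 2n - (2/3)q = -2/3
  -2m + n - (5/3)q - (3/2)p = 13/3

Row-reduce the augmented matrix:
Swap R1 and R2.
R1 ← R1 / (-1).
R4 ← R4 + 2·R1.
R2 ← R2 / (1/2).
R1 ← R1 − 1/3·R2.
R3 ← R3 − 2·R2.
R4 ← R4 − 5/3·R2.
R3 ← R3 / (-13/3).
R1 ← R1 − 7/45·R3.
R2 ← R2 − 4/3·R3.
R4 ← R4 + 227/90·R3.
R4 ← R4 / (-644/2925).
R1 ← R1 − 38/2925·R4.
R2 ← R2 − 40/39·R4.
R3 ← R3 − 106/65·R4.
Reading off the reduced rows gives m = -1, n = -1, p = 0, q = -2.

m = -1, n = -1, p = 0, q = -2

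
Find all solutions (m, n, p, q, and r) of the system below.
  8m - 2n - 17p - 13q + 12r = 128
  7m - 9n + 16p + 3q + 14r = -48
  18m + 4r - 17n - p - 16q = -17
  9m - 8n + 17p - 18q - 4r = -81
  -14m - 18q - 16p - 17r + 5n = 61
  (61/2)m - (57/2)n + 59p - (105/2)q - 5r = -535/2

Row-reduce:
R1 ← R1 / (8).
R2 ← R2 − 7·R1.
R3 ← R3 − 18·R1.
R4 ← R4 − 9·R1.
R5 ← R5 + 14·R1.
R6 ← R6 − 61/2·R1.
R2 ← R2 / (-29/4).
R1 ← R1 + 1/4·R2.
R3 ← R3 + 25/2·R2.
R4 ← R4 + 23/4·R2.
R5 ← R5 − 3/2·R2.
R6 ← R6 + 167/8·R2.
R3 ← R3 / (-927/58).
R1 ← R1 + 185/58·R3.
R2 ← R2 + 247/58·R3.
R4 ← R4 − 675/58·R3.
R5 ← R5 + 2283/58·R3.
R6 ← R6 − 2025/58·R3.
R4 ← R4 / (-2387/103).
R1 ← R1 − 56/309·R4.
R2 ← R2 − 337/309·R4.
R3 ← R3 − 223/309·R4.
R5 ← R5 + 965/103·R4.
R6 ← R6 + 7161/103·R4.
R5 ← R5 / (665785/7161).
R1 ← R1 − 21022/3069·R5.
R2 ← R2 − 113954/21483·R5.
R3 ← R3 − 11318/21483·R5.
R4 ← R4 − 4266/2387·R5.
Row 6 reduces to 0 = -1/2, a contradiction. The system is inconsistent.

no solution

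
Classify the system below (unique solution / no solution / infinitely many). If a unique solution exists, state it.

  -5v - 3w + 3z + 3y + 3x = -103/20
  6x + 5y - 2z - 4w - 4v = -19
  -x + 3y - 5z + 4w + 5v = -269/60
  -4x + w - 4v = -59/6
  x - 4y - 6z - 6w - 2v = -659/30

x = 1/3, y = -4/5, z = 3, w = 1/2, v = 9/4

Row-reduce the augmented matrix:
R1 ← R1 / (3).
R2 ← R2 − 6·R1.
R3 ← R3 + 1·R1.
R4 ← R4 + 4·R1.
R5 ← R5 − 1·R1.
R2 ← R2 / (-1).
R1 ← R1 − 1·R2.
R3 ← R3 − 4·R2.
R4 ← R4 − 4·R2.
R5 ← R5 + 5·R2.
R3 ← R3 / (-36).
R1 ← R1 + 7·R3.
R2 ← R2 − 8·R3.
R4 ← R4 + 28·R3.
R5 ← R5 − 33·R3.
R4 ← R4 / (-32/9).
R1 ← R1 + 41/36·R4.
R2 ← R2 − 4/9·R4.
R3 ← R3 + 11/36·R4.
R5 ← R5 + 59/12·R4.
R5 ← R5 / (1091/192).
R1 ← R1 − 299/192·R5.
R2 ← R2 + 11/12·R5.
R3 ← R3 + 5/64·R5.
R4 ← R4 − 107/48·R5.
Reading off the reduced rows gives x = 1/3, y = -4/5, z = 3, w = 1/2, v = 9/4.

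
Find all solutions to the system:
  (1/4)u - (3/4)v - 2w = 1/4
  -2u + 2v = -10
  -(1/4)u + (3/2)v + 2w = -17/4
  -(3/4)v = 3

no solution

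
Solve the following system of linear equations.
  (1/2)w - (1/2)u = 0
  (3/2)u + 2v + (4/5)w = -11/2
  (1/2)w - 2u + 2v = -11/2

u = 0, v = -11/4, w = 0

Row-reduce the augmented matrix:
R1 ← R1 / (-1/2).
R2 ← R2 − 3/2·R1.
R3 ← R3 + 2·R1.
R2 ← R2 / (2).
R3 ← R3 − 2·R2.
R3 ← R3 / (-19/5).
R1 ← R1 + 1·R3.
R2 ← R2 − 23/20·R3.
Reading off the reduced rows gives u = 0, v = -11/4, w = 0.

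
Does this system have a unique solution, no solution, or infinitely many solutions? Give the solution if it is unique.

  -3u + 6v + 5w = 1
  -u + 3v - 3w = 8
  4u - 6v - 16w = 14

Row-reduce:
R1 ← R1 / (-3).
R2 ← R2 + 1·R1.
R3 ← R3 − 4·R1.
R1 ← R1 + 2·R2.
R3 ← R3 − 2·R2.
Rank is 2 with 3 unknowns, leaving w free.

infinitely many solutions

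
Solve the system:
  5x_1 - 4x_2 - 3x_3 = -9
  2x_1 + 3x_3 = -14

infinitely many solutions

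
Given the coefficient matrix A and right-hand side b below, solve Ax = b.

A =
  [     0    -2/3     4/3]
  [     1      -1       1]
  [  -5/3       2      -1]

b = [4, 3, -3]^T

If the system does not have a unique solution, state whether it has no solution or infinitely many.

x_1 = 0, x_2 = 0, x_3 = 3

Row-reduce the augmented matrix:
Swap R1 and R2.
R3 ← R3 + 5/3·R1.
R2 ← R2 / (-2/3).
R1 ← R1 + 1·R2.
R3 ← R3 − 1/3·R2.
R3 ← R3 / (4/3).
R1 ← R1 + 1·R3.
R2 ← R2 + 2·R3.
Reading off the reduced rows gives x_1 = 0, x_2 = 0, x_3 = 3.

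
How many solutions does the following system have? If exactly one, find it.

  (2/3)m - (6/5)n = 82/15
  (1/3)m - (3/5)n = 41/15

infinitely many solutions

Row-reduce:
R1 ← R1 / (2/3).
R2 ← R2 − 1/3·R1.
Rank is 1 with 2 unknowns, leaving n free.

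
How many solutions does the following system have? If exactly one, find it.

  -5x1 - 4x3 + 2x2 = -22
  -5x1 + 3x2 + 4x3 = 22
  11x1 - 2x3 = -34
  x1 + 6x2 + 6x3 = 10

x1 = -2, x2 = -4, x3 = 6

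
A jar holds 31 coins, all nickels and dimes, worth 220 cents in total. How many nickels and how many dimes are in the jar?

Let n = nickels, d = dimes.
  d + n = 31
  5n + 10d = 220
Row-reduce the augmented matrix:
R2 ← R2 − 5·R1.
R2 ← R2 / (5).
R1 ← R1 − 1·R2.
Reading off the reduced rows gives n = 18, d = 13.

nickels: 18, dimes: 13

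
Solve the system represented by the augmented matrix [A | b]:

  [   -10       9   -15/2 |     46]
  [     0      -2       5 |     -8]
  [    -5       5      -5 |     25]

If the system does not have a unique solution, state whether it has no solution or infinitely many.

Row-reduce:
R1 ← R1 / (-10).
R3 ← R3 + 5·R1.
R2 ← R2 / (-2).
R1 ← R1 + 9/10·R2.
R3 ← R3 − 1/2·R2.
Rank is 2 with 3 unknowns, leaving x_3 free.

infinitely many solutions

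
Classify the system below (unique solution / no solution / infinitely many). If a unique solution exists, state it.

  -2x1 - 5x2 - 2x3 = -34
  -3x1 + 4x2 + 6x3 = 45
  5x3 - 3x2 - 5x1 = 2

x1 = -1, x2 = 6, x3 = 3

Row-reduce the augmented matrix:
R1 ← R1 / (-2).
R2 ← R2 + 3·R1.
R3 ← R3 + 5·R1.
R2 ← R2 / (23/2).
R1 ← R1 − 5/2·R2.
R3 ← R3 − 19/2·R2.
R3 ← R3 / (59/23).
R1 ← R1 + 22/23·R3.
R2 ← R2 − 18/23·R3.
Reading off the reduced rows gives x1 = -1, x2 = 6, x3 = 3.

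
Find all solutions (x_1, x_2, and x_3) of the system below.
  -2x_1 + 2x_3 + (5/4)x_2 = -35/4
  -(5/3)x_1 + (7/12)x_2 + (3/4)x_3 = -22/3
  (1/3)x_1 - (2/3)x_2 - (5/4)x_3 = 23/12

no solution

Row-reduce:
R1 ← R1 / (-2).
R2 ← R2 + 5/3·R1.
R3 ← R3 − 1/3·R1.
R2 ← R2 / (-11/24).
R1 ← R1 + 5/8·R2.
R3 ← R3 + 11/24·R2.
Row 3 reduces to 0 = 1/2, a contradiction. The system is inconsistent.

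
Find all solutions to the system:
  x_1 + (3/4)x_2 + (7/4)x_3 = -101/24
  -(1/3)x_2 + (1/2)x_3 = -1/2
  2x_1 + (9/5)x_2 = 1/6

x_1 = 7/3, x_2 = -5/2, x_3 = -8/3

Row-reduce the augmented matrix:
R3 ← R3 − 2·R1.
R2 ← R2 / (-1/3).
R1 ← R1 − 3/4·R2.
R3 ← R3 − 3/10·R2.
R3 ← R3 / (-61/20).
R1 ← R1 − 23/8·R3.
R2 ← R2 + 3/2·R3.
Reading off the reduced rows gives x_1 = 7/3, x_2 = -5/2, x_3 = -8/3.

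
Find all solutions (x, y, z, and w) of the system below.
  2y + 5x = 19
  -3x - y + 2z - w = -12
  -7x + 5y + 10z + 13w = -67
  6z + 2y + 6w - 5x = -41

no solution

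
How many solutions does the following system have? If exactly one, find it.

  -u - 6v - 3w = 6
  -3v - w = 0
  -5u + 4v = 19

Row-reduce the augmented matrix:
R1 ← R1 / (-1).
R3 ← R3 + 5·R1.
R2 ← R2 / (-3).
R1 ← R1 − 6·R2.
R3 ← R3 − 34·R2.
R3 ← R3 / (11/3).
R1 ← R1 − 1·R3.
R2 ← R2 − 1/3·R3.
Reading off the reduced rows gives u = -3, v = 1, w = -3.

u = -3, v = 1, w = -3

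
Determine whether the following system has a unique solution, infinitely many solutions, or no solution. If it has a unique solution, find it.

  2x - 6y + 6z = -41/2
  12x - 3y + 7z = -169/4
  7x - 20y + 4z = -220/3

x = -3, y = 8/3, z = 1/4

Row-reduce the augmented matrix:
R1 ← R1 / (2).
R2 ← R2 − 12·R1.
R3 ← R3 − 7·R1.
R2 ← R2 / (33).
R1 ← R1 + 3·R2.
R3 ← R3 − 1·R2.
R3 ← R3 / (-532/33).
R1 ← R1 − 4/11·R3.
R2 ← R2 + 29/33·R3.
Reading off the reduced rows gives x = -3, y = 8/3, z = 1/4.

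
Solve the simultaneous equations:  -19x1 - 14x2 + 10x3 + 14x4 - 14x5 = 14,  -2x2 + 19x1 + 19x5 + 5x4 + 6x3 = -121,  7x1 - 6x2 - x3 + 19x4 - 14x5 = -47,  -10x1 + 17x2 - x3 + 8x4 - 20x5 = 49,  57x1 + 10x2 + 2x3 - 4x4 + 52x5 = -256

infinitely many solutions

Row-reduce:
R1 ← R1 / (-19).
R2 ← R2 − 19·R1.
R3 ← R3 − 7·R1.
R4 ← R4 + 10·R1.
R5 ← R5 − 57·R1.
R2 ← R2 / (-16).
R1 ← R1 − 14/19·R2.
R3 ← R3 + 212/19·R2.
R4 ← R4 − 463/19·R2.
R5 ← R5 + 32·R2.
R3 ← R3 / (-161/19).
R1 ← R1 − 4/19·R3.
R2 ← R2 + 1·R3.
R4 ← R4 − 344/19·R3.
R4 ← R4 / (136207/2576).
R1 ← R1 − 527/1288·R4.
R2 ← R2 + 6375/2576·R4.
R3 ← R3 + 829/644·R4.
Rank is 4 with 5 unknowns, leaving x5 free.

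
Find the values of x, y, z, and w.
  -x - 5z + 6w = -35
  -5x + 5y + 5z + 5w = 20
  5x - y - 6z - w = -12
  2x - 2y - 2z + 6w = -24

Row-reduce the augmented matrix:
R1 ← R1 / (-1).
R2 ← R2 + 5·R1.
R3 ← R3 − 5·R1.
R4 ← R4 − 2·R1.
R2 ← R2 / (5).
R3 ← R3 + 1·R2.
R4 ← R4 + 2·R2.
R3 ← R3 / (-25).
R1 ← R1 − 5·R3.
R2 ← R2 − 6·R3.
R4 ← R4 / (8).
R1 ← R1 + 6/5·R4.
R2 ← R2 − 19/25·R4.
R3 ← R3 + 24/25·R4.
Reading off the reduced rows gives x = 3, y = 5, z = 4, w = -2.

x = 3, y = 5, z = 4, w = -2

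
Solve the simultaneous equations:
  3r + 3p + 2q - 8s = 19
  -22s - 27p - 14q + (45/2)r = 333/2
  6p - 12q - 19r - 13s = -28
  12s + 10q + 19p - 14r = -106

no solution

Row-reduce:
R1 ← R1 / (3).
R2 ← R2 + 27·R1.
R3 ← R3 − 6·R1.
R4 ← R4 − 19·R1.
R2 ← R2 / (4).
R1 ← R1 − 2/3·R2.
R3 ← R3 + 16·R2.
R4 ← R4 + 8/3·R2.
R3 ← R3 / (173).
R1 ← R1 + 29/4·R3.
R2 ← R2 − 99/8·R3.
Row 4 reduces to 0 = -4/3, a contradiction. The system is inconsistent.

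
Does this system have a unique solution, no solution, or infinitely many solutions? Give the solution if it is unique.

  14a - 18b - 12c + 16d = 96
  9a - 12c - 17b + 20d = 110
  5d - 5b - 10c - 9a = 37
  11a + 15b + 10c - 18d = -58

a = 2, b = 4, c = -5, d = 5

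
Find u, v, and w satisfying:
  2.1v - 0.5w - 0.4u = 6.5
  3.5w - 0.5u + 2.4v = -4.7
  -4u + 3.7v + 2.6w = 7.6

u = -2, v = 2, w = -3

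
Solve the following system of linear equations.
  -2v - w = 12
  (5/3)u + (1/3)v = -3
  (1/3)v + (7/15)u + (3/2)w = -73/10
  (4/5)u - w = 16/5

Row-reduce:
Swap R1 and R2.
R1 ← R1 / (5/3).
R3 ← R3 − 7/15·R1.
R4 ← R4 − 4/5·R1.
R2 ← R2 / (-2).
R1 ← R1 − 1/5·R2.
R3 ← R3 − 6/25·R2.
R4 ← R4 + 4/25·R2.
R3 ← R3 / (69/50).
R1 ← R1 + 1/10·R3.
R2 ← R2 − 1/2·R3.
R4 ← R4 + 23/25·R3.
Row 4 reduces to 0 = 1/3, a contradiction. The system is inconsistent.

no solution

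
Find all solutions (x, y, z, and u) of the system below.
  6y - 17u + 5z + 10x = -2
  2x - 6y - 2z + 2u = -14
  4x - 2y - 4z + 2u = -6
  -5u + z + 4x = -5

Row-reduce:
R1 ← R1 / (10).
R2 ← R2 − 2·R1.
R3 ← R3 − 4·R1.
R4 ← R4 − 4·R1.
R2 ← R2 / (-36/5).
R1 ← R1 − 3/5·R2.
R3 ← R3 + 22/5·R2.
R4 ← R4 + 12/5·R2.
R3 ← R3 / (-25/6).
R1 ← R1 − 1/4·R3.
R2 ← R2 − 5/12·R3.
Row 4 reduces to 0 = 1/3, a contradiction. The system is inconsistent.

no solution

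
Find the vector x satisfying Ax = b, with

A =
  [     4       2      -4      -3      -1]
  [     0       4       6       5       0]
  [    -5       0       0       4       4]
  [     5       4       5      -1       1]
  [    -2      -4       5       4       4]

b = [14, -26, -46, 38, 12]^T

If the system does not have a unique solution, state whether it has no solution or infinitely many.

Row-reduce the augmented matrix:
R1 ← R1 / (4).
R3 ← R3 + 5·R1.
R4 ← R4 − 5·R1.
R5 ← R5 + 2·R1.
R2 ← R2 / (4).
R1 ← R1 − 1/2·R2.
R3 ← R3 − 5/2·R2.
R4 ← R4 − 3/2·R2.
R5 ← R5 + 3·R2.
R3 ← R3 / (-35/4).
R1 ← R1 + 7/4·R3.
R2 ← R2 − 3/2·R3.
R4 ← R4 − 31/4·R3.
R5 ← R5 − 15/2·R3.
R4 ← R4 / (-117/70).
R1 ← R1 + 4/5·R4.
R2 ← R2 − 53/70·R4.
R3 ← R3 − 23/70·R4.
R5 ← R5 − 53/14·R4.
R5 ← R5 / (1927/117).
R1 ← R1 + 356/117·R5.
R2 ← R2 − 607/234·R5.
R3 ← R3 − 71/117·R5.
R4 ← R4 + 328/117·R5.
Reading off the reduced rows gives x_1 = 6, x_2 = -5, x_3 = 4, x_4 = -6, x_5 = 2.

x_1 = 6, x_2 = -5, x_3 = 4, x_4 = -6, x_5 = 2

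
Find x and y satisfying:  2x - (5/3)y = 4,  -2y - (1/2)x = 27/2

x = -3, y = -6

Row-reduce the augmented matrix:
R1 ← R1 / (2).
R2 ← R2 + 1/2·R1.
R2 ← R2 / (-29/12).
R1 ← R1 + 5/6·R2.
Reading off the reduced rows gives x = -3, y = -6.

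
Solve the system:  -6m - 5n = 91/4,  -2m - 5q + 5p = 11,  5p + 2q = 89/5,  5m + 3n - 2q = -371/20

m = -3/2, n = -11/4, p = 3, q = 7/5

Row-reduce the augmented matrix:
R1 ← R1 / (-6).
R2 ← R2 + 2·R1.
R4 ← R4 − 5·R1.
R2 ← R2 / (5/3).
R1 ← R1 − 5/6·R2.
R4 ← R4 + 7/6·R2.
R3 ← R3 / (5).
R1 ← R1 + 5/2·R3.
R2 ← R2 − 3·R3.
R4 ← R4 − 7/2·R3.
R4 ← R4 / (-69/10).
R1 ← R1 − 7/2·R4.
R2 ← R2 + 21/5·R4.
R3 ← R3 − 2/5·R4.
Reading off the reduced rows gives m = -3/2, n = -11/4, p = 3, q = 7/5.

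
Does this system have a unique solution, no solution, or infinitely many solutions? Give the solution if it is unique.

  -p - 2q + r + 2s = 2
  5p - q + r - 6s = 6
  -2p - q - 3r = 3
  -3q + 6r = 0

p = 1, q = -2, r = -1, s = 0

Row-reduce the augmented matrix:
R1 ← R1 / (-1).
R2 ← R2 − 5·R1.
R3 ← R3 + 2·R1.
R2 ← R2 / (-11).
R1 ← R1 − 2·R2.
R3 ← R3 − 3·R2.
R4 ← R4 + 3·R2.
R3 ← R3 / (-37/11).
R1 ← R1 − 1/11·R3.
R2 ← R2 + 6/11·R3.
R4 ← R4 − 48/11·R3.
R4 ← R4 / (-180/37).
R1 ← R1 + 50/37·R4.
R2 ← R2 − 4/37·R4.
R3 ← R3 − 32/37·R4.
Reading off the reduced rows gives p = 1, q = -2, r = -1, s = 0.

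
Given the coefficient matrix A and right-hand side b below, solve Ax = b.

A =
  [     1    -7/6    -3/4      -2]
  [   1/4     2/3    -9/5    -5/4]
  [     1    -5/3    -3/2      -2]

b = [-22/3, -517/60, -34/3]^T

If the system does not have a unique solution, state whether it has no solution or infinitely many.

Row-reduce:
R2 ← R2 − 1/4·R1.
R3 ← R3 − 1·R1.
R2 ← R2 / (23/24).
R1 ← R1 + 7/6·R2.
R3 ← R3 + 1/2·R2.
R3 ← R3 / (-183/115).
R1 ← R1 + 312/115·R3.
R2 ← R2 + 387/230·R3.
Rank is 3 with 4 unknowns, leaving x_4 free.

infinitely many solutions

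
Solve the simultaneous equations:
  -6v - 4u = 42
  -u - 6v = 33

u = -3, v = -5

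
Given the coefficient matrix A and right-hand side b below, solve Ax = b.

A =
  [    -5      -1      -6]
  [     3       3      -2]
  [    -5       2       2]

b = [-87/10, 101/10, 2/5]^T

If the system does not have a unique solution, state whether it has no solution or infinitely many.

x_1 = 1, x_2 = 5/2, x_3 = 1/5

Row-reduce the augmented matrix:
R1 ← R1 / (-5).
R2 ← R2 − 3·R1.
R3 ← R3 + 5·R1.
R2 ← R2 / (12/5).
R1 ← R1 − 1/5·R2.
R3 ← R3 − 3·R2.
R3 ← R3 / (15).
R1 ← R1 − 5/3·R3.
R2 ← R2 + 7/3·R3.
Reading off the reduced rows gives x_1 = 1, x_2 = 5/2, x_3 = 1/5.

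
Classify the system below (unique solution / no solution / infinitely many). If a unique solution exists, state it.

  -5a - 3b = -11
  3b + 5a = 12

no solution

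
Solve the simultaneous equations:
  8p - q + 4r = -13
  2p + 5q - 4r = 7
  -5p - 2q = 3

infinitely many solutions

Row-reduce:
R1 ← R1 / (8).
R2 ← R2 − 2·R1.
R3 ← R3 + 5·R1.
R2 ← R2 / (21/4).
R1 ← R1 + 1/8·R2.
R3 ← R3 + 21/8·R2.
Rank is 2 with 3 unknowns, leaving r free.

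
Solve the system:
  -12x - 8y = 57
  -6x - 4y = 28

no solution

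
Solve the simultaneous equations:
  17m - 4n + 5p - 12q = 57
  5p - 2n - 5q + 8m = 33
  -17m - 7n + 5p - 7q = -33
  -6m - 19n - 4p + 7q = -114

Row-reduce the augmented matrix:
R1 ← R1 / (17).
R2 ← R2 − 8·R1.
R3 ← R3 + 17·R1.
R4 ← R4 + 6·R1.
R2 ← R2 / (-2/17).
R1 ← R1 + 4/17·R2.
R3 ← R3 + 11·R2.
R4 ← R4 + 347/17·R2.
R3 ← R3 / (-475/2).
R1 ← R1 + 5·R3.
R2 ← R2 + 45/2·R3.
R4 ← R4 + 923/2·R3.
R4 ← R4 / (21366/475).
R1 ← R1 + 31/95·R4.
R2 ← R2 − 193/95·R4.
R3 ← R3 − 159/475·R4.
Reading off the reduced rows gives m = 2, n = 4, p = 3, q = -2.

m = 2, n = 4, p = 3, q = -2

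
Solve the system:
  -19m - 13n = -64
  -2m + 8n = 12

Row-reduce the augmented matrix:
R1 ← R1 / (-19).
R2 ← R2 + 2·R1.
R2 ← R2 / (178/19).
R1 ← R1 − 13/19·R2.
Reading off the reduced rows gives m = 2, n = 2.

m = 2, n = 2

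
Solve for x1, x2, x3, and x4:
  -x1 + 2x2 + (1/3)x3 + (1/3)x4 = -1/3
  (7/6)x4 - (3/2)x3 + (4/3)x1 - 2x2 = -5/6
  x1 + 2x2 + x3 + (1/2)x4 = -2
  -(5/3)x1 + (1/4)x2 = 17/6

x1 = -2, x2 = -2, x3 = 3, x4 = 2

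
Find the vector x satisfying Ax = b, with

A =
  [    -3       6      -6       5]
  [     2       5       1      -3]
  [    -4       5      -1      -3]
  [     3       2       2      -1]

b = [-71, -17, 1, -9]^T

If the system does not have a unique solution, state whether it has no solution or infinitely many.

Row-reduce the augmented matrix:
R1 ← R1 / (-3).
R2 ← R2 − 2·R1.
R3 ← R3 + 4·R1.
R4 ← R4 − 3·R1.
R2 ← R2 / (9).
R1 ← R1 + 2·R2.
R3 ← R3 + 3·R2.
R4 ← R4 − 8·R2.
R3 ← R3 / (6).
R1 ← R1 − 4/3·R3.
R2 ← R2 + 1/3·R3.
R4 ← R4 + 4/3·R3.
R4 ← R4 / (128/81).
R1 ← R1 − 43/81·R4.
R2 ← R2 + 40/81·R4.
R3 ← R3 + 43/27·R4.
Reading off the reduced rows gives x_1 = -5, x_2 = -5, x_3 = 6, x_4 = -4.

x_1 = -5, x_2 = -5, x_3 = 6, x_4 = -4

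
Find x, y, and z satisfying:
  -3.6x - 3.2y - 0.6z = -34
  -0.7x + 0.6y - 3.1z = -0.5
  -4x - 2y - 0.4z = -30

x = 5, y = 5, z = 0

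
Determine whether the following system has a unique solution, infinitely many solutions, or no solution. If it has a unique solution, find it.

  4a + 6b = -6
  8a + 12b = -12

infinitely many solutions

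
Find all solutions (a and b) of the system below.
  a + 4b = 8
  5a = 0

From equation 1: a = 8 − 4·b.
Substitute into equation 2 and solve: b = 2.
Then a = 0.

a = 0, b = 2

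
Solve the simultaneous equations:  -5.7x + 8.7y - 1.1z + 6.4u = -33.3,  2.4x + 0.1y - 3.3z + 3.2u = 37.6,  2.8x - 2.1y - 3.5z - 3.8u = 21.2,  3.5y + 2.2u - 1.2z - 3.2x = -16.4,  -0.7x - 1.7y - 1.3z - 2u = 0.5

Row-reduce the augmented matrix:
R1 ← R1 / (-57/10).
R2 ← R2 − 12/5·R1.
R3 ← R3 − 14/5·R1.
R4 ← R4 + 16/5·R1.
R5 ← R5 + 7/10·R1.
R2 ← R2 / (143/38).
R1 ← R1 + 29/19·R2.
R3 ← R3 − 413/190·R2.
R4 ← R4 + 263/190·R2.
R5 ← R5 + 263/95·R2.
R3 ← R3 / (-28/15).
R1 ← R1 + 4/3·R3.
R2 ← R2 + 1·R3.
R4 ← R4 + 59/30·R3.
R5 ← R5 + 59/15·R3.
R4 ← R4 / (202359/40040).
R1 ← R1 − 321/77·R4.
R2 ← R2 − 14983/4004·R4.
R3 ← R3 − 8711/4004·R4.
R5 ← R5 − 202359/20020·R4.
R5 reduces to 0 = 0, so the extra equation is consistent.
Reading off the reduced rows gives x = 5, y = -4, z = -4, u = 4.

x = 5, y = -4, z = -4, u = 4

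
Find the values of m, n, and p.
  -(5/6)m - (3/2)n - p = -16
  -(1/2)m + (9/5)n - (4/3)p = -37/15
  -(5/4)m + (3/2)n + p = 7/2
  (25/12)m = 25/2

m = 6, n = 4, p = 5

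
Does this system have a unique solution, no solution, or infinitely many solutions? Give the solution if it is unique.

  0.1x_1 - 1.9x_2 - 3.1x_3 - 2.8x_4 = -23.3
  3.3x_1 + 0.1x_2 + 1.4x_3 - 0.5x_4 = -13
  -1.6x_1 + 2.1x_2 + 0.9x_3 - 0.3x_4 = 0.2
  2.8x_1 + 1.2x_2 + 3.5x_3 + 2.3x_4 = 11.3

x_1 = -5, x_2 = -5, x_3 = 5, x_4 = 6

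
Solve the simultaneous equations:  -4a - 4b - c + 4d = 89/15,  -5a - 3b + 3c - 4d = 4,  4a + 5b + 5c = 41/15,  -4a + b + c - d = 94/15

a = -7/5, b = 2/3, c = 1, d = 1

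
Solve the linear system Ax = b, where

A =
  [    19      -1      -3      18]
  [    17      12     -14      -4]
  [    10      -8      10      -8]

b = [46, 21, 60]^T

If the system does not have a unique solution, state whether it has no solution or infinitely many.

infinitely many solutions

Row-reduce:
R1 ← R1 / (19).
R2 ← R2 − 17·R1.
R3 ← R3 − 10·R1.
R2 ← R2 / (245/19).
R1 ← R1 + 1/19·R2.
R3 ← R3 + 142/19·R2.
R3 ← R3 / (246/49).
R1 ← R1 + 10/49·R3.
R2 ← R2 + 43/49·R3.
Rank is 3 with 4 unknowns, leaving x_4 free.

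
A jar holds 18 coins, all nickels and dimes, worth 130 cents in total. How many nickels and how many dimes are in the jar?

nickels: 10, dimes: 8

Let n = nickels, d = dimes.
  n + d = 18
  5n + 10d = 130
From equation 1: n = 18 − d.
Substitute into equation 2 and solve: d = 8.
Then n = 10.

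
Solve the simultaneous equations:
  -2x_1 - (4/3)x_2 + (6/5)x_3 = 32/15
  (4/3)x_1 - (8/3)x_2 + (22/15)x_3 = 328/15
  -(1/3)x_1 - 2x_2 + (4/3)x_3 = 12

Row-reduce:
R1 ← R1 / (-2).
R2 ← R2 − 4/3·R1.
R3 ← R3 + 1/3·R1.
R2 ← R2 / (-32/9).
R1 ← R1 − 2/3·R2.
R3 ← R3 + 16/9·R2.
Rank is 2 with 3 unknowns, leaving x_3 free.

infinitely many solutions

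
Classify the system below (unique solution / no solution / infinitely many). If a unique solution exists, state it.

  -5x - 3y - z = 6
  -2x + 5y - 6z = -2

Row-reduce:
R1 ← R1 / (-5).
R2 ← R2 + 2·R1.
R2 ← R2 / (31/5).
R1 ← R1 − 3/5·R2.
Rank is 2 with 3 unknowns, leaving z free.

infinitely many solutions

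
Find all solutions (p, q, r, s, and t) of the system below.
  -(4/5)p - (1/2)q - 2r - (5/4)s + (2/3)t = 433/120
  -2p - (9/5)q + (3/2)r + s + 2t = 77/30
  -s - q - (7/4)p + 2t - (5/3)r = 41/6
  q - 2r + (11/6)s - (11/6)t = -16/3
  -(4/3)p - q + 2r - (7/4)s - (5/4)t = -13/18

p = -4/3, q = 2, r = 0, s = -3/2, t = 5/2

Row-reduce the augmented matrix:
R1 ← R1 / (-4/5).
R2 ← R2 + 2·R1.
R3 ← R3 + 7/4·R1.
R5 ← R5 + 4/3·R1.
R2 ← R2 / (-11/20).
R1 ← R1 − 5/8·R2.
R3 ← R3 − 3/32·R2.
R4 ← R4 − 1·R2.
R5 ← R5 + 1/6·R2.
R3 ← R3 / (2015/528).
R1 ← R1 − 435/44·R3.
R2 ← R2 + 130/11·R3.
R4 ← R4 − 108/11·R3.
R5 ← R5 − 37/11·R3.
R4 ← R4 / (1424/465).
R1 ← R1 + 2/31·R4.
R2 ← R2 − 3/62·R4.
R3 ← R3 − 99/155·R4.
R5 ← R5 + 5701/1860·R4.
R5 ← R5 / (-2558675/444288).
R1 ← R1 + 38195/18512·R5.
R2 ← R2 − 286795/222144·R5.
R3 ← R3 − 27173/37024·R5.
R4 ← R4 + 33453/37024·R5.
Reading off the reduced rows gives p = -4/3, q = 2, r = 0, s = -3/2, t = 5/2.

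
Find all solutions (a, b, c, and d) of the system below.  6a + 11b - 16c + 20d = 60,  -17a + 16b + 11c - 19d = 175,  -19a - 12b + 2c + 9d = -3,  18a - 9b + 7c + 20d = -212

Row-reduce the augmented matrix:
R1 ← R1 / (6).
R2 ← R2 + 17·R1.
R3 ← R3 + 19·R1.
R4 ← R4 − 18·R1.
R2 ← R2 / (283/6).
R1 ← R1 − 11/6·R2.
R3 ← R3 − 137/6·R2.
R4 ← R4 + 42·R2.
R3 ← R3 / (-9069/283).
R1 ← R1 + 377/283·R3.
R2 ← R2 + 206/283·R3.
R4 ← R4 − 6913/283·R3.
R4 ← R4 / (315406/9069).
R1 ← R1 + 3443/9069·R4.
R2 ← R2 + 3902/9069·R4.
R3 ← R3 + 15310/9069·R4.
Reading off the reduced rows gives a = -5, b = 6, c = -4, d = -2.

a = -5, b = 6, c = -4, d = -2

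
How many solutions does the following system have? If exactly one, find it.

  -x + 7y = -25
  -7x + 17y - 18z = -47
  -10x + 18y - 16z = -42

x = -3, y = -4, z = 0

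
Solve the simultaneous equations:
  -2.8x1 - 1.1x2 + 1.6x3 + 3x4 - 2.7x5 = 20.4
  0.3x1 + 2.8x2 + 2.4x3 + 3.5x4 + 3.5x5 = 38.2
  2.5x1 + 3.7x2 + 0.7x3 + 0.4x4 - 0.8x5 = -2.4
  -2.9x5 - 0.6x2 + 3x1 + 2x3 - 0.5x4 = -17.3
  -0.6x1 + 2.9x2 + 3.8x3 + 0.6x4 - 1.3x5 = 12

x1 = -3, x2 = 1, x3 = 2, x4 = 6, x5 = 3

Row-reduce the augmented matrix:
R1 ← R1 / (-14/5).
R2 ← R2 − 3/10·R1.
R3 ← R3 − 5/2·R1.
R4 ← R4 − 3·R1.
R5 ← R5 + 3/5·R1.
R2 ← R2 / (751/280).
R1 ← R1 − 11/28·R2.
R3 ← R3 − 761/280·R2.
R4 ← R4 + 249/140·R2.
R5 ← R5 − 439/140·R2.
R3 ← R3 / (-3583/7510).
R1 ← R1 + 712/751·R3.
R2 ← R2 − 720/751·R3.
R4 ← R4 − 4070/751·R3.
R5 ← R5 − 1693/3755·R3.
R4 ← R4 / (-27001/7166).
R1 ← R1 + 193/3583·R4.
R2 ← R2 + 610/3583·R4.
R3 ← R3 − 5961/3583·R4.
R5 ← R5 + 94244/17915·R4.
R5 ← R5 / (13101982/135005).
R1 ← R1 − 389934/27001·R5.
R2 ← R2 + 224361/27001·R5.
R3 ← R3 + 553251/27001·R5.
R4 ← R4 − 552439/27001·R5.
Reading off the reduced rows gives x1 = -3, x2 = 1, x3 = 2, x4 = 6, x5 = 3.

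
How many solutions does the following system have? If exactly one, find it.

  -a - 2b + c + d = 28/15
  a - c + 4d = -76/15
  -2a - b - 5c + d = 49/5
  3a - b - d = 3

a = -1/3, b = -12/5, c = -5/3, d = -8/5

Row-reduce the augmented matrix:
R1 ← R1 / (-1).
R2 ← R2 − 1·R1.
R3 ← R3 + 2·R1.
R4 ← R4 − 3·R1.
R2 ← R2 / (-2).
R1 ← R1 − 2·R2.
R3 ← R3 − 3·R2.
R4 ← R4 + 7·R2.
R3 ← R3 / (-7).
R1 ← R1 + 1·R3.
R4 ← R4 − 3·R3.
R4 ← R4 / (-89/7).
R1 ← R1 − 43/14·R4.
R2 ← R2 + 5/2·R4.
R3 ← R3 + 13/14·R4.
Reading off the reduced rows gives a = -1/3, b = -12/5, c = -5/3, d = -8/5.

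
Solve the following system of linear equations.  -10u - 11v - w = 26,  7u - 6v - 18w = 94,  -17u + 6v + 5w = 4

Row-reduce the augmented matrix:
R1 ← R1 / (-10).
R2 ← R2 − 7·R1.
R3 ← R3 + 17·R1.
R2 ← R2 / (-137/10).
R1 ← R1 − 11/10·R2.
R3 ← R3 − 247/10·R2.
R3 ← R3 / (-3701/137).
R1 ← R1 + 192/137·R3.
R2 ← R2 − 187/137·R3.
Reading off the reduced rows gives u = -2, v = 0, w = -6.

u = -2, v = 0, w = -6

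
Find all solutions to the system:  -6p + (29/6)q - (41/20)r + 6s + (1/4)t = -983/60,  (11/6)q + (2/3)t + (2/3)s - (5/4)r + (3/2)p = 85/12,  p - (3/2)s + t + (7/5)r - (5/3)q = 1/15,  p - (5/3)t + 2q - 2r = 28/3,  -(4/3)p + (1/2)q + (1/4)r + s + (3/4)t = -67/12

no solution

Row-reduce:
R1 ← R1 / (-6).
R2 ← R2 − 3/2·R1.
R3 ← R3 − 1·R1.
R4 ← R4 − 1·R1.
R5 ← R5 + 4/3·R1.
R2 ← R2 / (73/24).
R1 ← R1 + 29/36·R2.
R3 ← R3 + 31/36·R2.
R4 ← R4 − 101/36·R2.
R5 ← R5 + 31/54·R2.
R3 ← R3 / (245/438).
R1 ← R1 + 137/1095·R3.
R2 ← R2 + 423/730·R3.
R4 ← R4 + 784/1095·R3.
R5 ← R5 − 245/657·R3.
R4 ← R4 / (-64/75).
R1 ← R1 + 491/1225·R4.
R2 ← R2 − 2033/2450·R4.
R3 ← R3 − 149/735·R4.
Row 5 reduces to 0 = -1/6, a contradiction. The system is inconsistent.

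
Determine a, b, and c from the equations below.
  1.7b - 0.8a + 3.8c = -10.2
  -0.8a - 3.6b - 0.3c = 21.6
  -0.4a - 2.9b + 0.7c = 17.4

Row-reduce the augmented matrix:
R1 ← R1 / (-4/5).
R2 ← R2 + 4/5·R1.
R3 ← R3 + 2/5·R1.
R2 ← R2 / (-53/10).
R1 ← R1 + 17/8·R2.
R3 ← R3 + 15/4·R2.
R3 ← R3 / (1803/1060).
R1 ← R1 + 1317/424·R3.
R2 ← R2 − 41/53·R3.
Reading off the reduced rows gives a = 0, b = -6, c = 0.

a = 0, b = -6, c = 0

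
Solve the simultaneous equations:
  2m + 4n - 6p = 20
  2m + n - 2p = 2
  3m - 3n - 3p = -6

m = -3, n = 2, p = -3

Row-reduce the augmented matrix:
R1 ← R1 / (2).
R2 ← R2 − 2·R1.
R3 ← R3 − 3·R1.
R2 ← R2 / (-3).
R1 ← R1 − 2·R2.
R3 ← R3 + 9·R2.
R3 ← R3 / (-6).
R1 ← R1 + 1/3·R3.
R2 ← R2 + 4/3·R3.
Reading off the reduced rows gives m = -3, n = 2, p = -3.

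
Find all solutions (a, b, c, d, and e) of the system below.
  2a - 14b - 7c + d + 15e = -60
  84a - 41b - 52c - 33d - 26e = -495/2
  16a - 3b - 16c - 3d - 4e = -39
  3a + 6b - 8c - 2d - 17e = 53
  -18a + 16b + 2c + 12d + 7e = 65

no solution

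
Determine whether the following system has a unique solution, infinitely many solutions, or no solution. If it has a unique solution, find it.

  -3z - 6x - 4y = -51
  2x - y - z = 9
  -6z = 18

x = 6, y = 6, z = -3

Row-reduce the augmented matrix:
R1 ← R1 / (-6).
R2 ← R2 − 2·R1.
R2 ← R2 / (-7/3).
R1 ← R1 − 2/3·R2.
R3 ← R3 / (-6).
R1 ← R1 + 1/14·R3.
R2 ← R2 − 6/7·R3.
Reading off the reduced rows gives x = 6, y = 6, z = -3.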